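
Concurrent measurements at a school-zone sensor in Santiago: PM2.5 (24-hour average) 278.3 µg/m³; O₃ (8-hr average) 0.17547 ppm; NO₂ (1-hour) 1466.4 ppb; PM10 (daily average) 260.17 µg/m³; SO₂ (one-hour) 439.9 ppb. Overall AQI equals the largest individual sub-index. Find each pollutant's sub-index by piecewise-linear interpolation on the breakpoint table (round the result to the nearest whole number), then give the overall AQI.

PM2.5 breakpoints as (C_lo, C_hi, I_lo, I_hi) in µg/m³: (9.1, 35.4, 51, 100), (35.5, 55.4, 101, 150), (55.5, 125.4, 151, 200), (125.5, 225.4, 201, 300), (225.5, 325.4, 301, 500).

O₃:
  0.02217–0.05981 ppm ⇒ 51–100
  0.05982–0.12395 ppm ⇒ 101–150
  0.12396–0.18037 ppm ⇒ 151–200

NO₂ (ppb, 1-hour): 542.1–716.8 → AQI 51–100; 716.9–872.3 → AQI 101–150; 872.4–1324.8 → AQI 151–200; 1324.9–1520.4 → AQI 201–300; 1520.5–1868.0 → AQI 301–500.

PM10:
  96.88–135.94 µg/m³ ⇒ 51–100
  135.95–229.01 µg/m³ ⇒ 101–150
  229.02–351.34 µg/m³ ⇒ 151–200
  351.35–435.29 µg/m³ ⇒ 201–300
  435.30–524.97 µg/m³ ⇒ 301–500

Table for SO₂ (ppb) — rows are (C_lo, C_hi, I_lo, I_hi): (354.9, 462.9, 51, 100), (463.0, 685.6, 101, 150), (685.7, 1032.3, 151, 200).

PM2.5: 278.3 lies in 225.5–325.4, so I_lo=301, I_hi=500, C_lo=225.5, C_hi=325.4.
(500−301)/(325.4−225.5) × (278.3−225.5) + 301 = 199/99.9 × 52.8 + 301 ≈ 406.18 → 406.
O₃: row 0.12396–0.18037 (AQI 151–200). (200−151)·(0.17547−0.12396)/(0.18037−0.12396) + 151 = 49·0.05151/0.05641 + 151 ≈ 195.74 → 196.
NO₂: row 1324.9–1520.4 (AQI 201–300). (300−201)·(1466.4−1324.9)/(1520.4−1324.9) + 201 = 99·141.5/195.5 + 201 ≈ 272.65 → 273.
PM10: 260.17 ∈ [229.02, 351.34] ↔ index [151, 200].
151 + (260.17−229.02)·(200−151)/(351.34−229.02) = 151 + 31.15·49/122.32 ≈ 163.48, so AQI = 163.
SO₂ 439.9: bracket 354.9–462.9 → index 51–100; slope 49/108.0, offset 85.0.
AQI = 51 + 49/108.0·85.0 ≈ 89.56 ⇒ 90.
Sub-indices: PM2.5→406, O₃→196, NO₂→273, PM10→163, SO₂→90. Overall AQI = max = 406; dominant pollutant is PM2.5.
AQI 406: Hazardous.

406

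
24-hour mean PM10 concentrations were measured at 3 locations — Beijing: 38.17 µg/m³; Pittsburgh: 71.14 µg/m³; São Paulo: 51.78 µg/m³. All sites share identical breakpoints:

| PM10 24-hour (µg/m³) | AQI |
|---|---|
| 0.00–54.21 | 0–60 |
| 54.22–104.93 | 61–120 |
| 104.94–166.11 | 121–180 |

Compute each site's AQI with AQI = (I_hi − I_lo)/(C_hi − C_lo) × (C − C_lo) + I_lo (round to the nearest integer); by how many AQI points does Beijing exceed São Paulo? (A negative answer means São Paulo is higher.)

-15

Beijing: 38.17 ∈ [0.00, 54.21] ↔ index [0, 60].
0 + (38.17−0.00)·(60−0)/(54.21−0.00) = 0 + 38.17·60/54.21 ≈ 42.25, so AQI = 42.
Pittsburgh: row 54.22–104.93 (AQI 61–120). (120−61)·(71.14−54.22)/(104.93−54.22) + 61 = 59·16.92/50.71 + 61 ≈ 80.69 → 81.
São Paulo: 51.78 lies in 0.00–54.21, so I_lo=0, I_hi=60, C_lo=0.00, C_hi=54.21.
(60−0)/(54.21−0.00) × (51.78−0.00) + 0 = 60/54.21 × 51.78 + 0 ≈ 57.31 → 57.
AQIs: Beijing=42, Pittsburgh=81, São Paulo=57. Beijing (42) − São Paulo (57) = -15.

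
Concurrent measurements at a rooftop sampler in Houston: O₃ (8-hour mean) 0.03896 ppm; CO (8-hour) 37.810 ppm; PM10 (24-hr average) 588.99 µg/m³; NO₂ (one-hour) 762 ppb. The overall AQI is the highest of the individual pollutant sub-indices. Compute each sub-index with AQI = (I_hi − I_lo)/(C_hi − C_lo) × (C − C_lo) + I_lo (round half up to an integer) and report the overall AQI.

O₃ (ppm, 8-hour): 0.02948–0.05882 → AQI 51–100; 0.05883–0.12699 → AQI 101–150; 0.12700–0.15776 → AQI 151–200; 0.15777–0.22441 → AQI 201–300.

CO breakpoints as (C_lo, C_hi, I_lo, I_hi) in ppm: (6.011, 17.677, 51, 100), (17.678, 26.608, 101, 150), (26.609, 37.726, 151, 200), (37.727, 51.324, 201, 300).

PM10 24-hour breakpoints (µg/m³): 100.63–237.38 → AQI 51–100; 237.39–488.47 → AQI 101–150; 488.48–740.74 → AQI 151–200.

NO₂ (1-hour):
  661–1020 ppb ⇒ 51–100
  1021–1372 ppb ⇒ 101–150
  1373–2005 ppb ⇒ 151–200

202

O₃: 0.03896 lies in 0.02948–0.05882, so I_lo=51, I_hi=100, C_lo=0.02948, C_hi=0.05882.
(100−51)/(0.05882−0.02948) × (0.03896−0.02948) + 51 = 49/0.02934 × 0.00948 + 51 ≈ 66.83 → 67.
CO 37.810: bracket 37.727–51.324 → index 201–300; slope 99/13.597, offset 0.083.
AQI = 201 + 99/13.597·0.083 ≈ 201.60 ⇒ 202.
PM10: 588.99 lies in 488.48–740.74, so I_lo=151, I_hi=200, C_lo=488.48, C_hi=740.74.
(200−151)/(740.74−488.48) × (588.99−488.48) + 151 = 49/252.26 × 100.51 + 151 ≈ 170.52 → 171.
NO₂: 762 lies in 661–1020, so I_lo=51, I_hi=100, C_lo=661, C_hi=1020.
(100−51)/(1020−661) × (762−661) + 51 = 49/359 × 101 + 51 ≈ 64.79 → 65.
Sub-indices: O₃→67, CO→202, PM10→171, NO₂→65. Overall AQI = max = 202; dominant pollutant is CO.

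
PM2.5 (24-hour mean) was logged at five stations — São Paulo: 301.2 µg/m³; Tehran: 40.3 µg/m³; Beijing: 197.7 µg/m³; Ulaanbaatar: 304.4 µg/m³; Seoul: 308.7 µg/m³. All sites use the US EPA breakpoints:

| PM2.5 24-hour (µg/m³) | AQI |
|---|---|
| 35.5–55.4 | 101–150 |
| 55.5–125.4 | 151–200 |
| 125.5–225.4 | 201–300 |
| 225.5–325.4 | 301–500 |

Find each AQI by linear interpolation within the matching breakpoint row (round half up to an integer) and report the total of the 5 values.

São Paulo: 301.2 lies in 225.5–325.4, so I_lo=301, I_hi=500, C_lo=225.5, C_hi=325.4.
(500−301)/(325.4−225.5) × (301.2−225.5) + 301 = 199/99.9 × 75.7 + 301 ≈ 451.79 → 452.
Tehran: 40.3 lies in 35.5–55.4, so I_lo=101, I_hi=150, C_lo=35.5, C_hi=55.4.
(150−101)/(55.4−35.5) × (40.3−35.5) + 101 = 49/19.9 × 4.8 + 101 ≈ 112.82 → 113.
Beijing: row 125.5–225.4 (AQI 201–300). (300−201)·(197.7−125.5)/(225.4−125.5) + 201 = 99·72.2/99.9 + 201 ≈ 272.55 → 273.
Ulaanbaatar: 304.4 ∈ [225.5, 325.4] ↔ index [301, 500].
301 + (304.4−225.5)·(500−301)/(325.4−225.5) = 301 + 78.9·199/99.9 ≈ 458.17, so AQI = 458.
Seoul 308.7: bracket 225.5–325.4 → index 301–500; slope 199/99.9, offset 83.2.
AQI = 301 + 199/99.9·83.2 ≈ 466.73 ⇒ 467.
AQIs: São Paulo=452, Tehran=113, Beijing=273, Ulaanbaatar=458, Seoul=467. Sum = 452 + 113 + 273 + 458 + 467 = 1763.

1763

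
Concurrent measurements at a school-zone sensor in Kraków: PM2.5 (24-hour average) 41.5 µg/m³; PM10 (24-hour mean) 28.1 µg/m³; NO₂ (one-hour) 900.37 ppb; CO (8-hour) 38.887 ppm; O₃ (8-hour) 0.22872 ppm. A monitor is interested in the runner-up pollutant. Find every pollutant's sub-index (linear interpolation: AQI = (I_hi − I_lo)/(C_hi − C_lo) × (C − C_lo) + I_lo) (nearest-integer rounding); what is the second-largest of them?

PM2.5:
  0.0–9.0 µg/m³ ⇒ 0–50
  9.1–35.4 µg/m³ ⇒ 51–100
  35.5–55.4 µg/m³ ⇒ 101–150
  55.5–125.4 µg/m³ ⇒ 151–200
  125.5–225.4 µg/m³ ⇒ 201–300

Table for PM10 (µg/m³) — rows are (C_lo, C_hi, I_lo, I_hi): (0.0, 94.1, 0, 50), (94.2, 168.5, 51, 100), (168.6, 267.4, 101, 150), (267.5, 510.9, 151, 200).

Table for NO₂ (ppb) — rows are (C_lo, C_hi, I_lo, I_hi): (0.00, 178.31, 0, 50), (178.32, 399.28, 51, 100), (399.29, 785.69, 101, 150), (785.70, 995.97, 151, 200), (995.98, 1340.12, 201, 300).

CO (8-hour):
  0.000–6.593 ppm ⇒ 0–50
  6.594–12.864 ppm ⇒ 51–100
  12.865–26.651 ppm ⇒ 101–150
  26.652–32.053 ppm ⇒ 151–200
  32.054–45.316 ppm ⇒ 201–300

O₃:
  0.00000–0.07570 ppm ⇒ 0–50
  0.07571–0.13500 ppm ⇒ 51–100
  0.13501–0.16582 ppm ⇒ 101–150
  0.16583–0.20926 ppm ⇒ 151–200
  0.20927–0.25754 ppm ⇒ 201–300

241

PM2.5 41.5: bracket 35.5–55.4 → index 101–150; slope 49/19.9, offset 6.0.
AQI = 101 + 49/19.9·6.0 ≈ 115.77 ⇒ 116.
PM10 28.1: bracket 0.0–94.1 → index 0–50; slope 50/94.1, offset 28.1.
AQI = 0 + 50/94.1·28.1 ≈ 14.93 ⇒ 15.
NO₂: 900.37 lies in 785.70–995.97, so I_lo=151, I_hi=200, C_lo=785.70, C_hi=995.97.
(200−151)/(995.97−785.70) × (900.37−785.70) + 151 = 49/210.27 × 114.67 + 151 ≈ 177.72 → 178.
CO: 38.887 ∈ [32.054, 45.316] ↔ index [201, 300].
201 + (38.887−32.054)·(300−201)/(45.316−32.054) = 201 + 6.833·99/13.262 ≈ 252.01, so AQI = 252.
O₃ 0.22872: bracket 0.20927–0.25754 → index 201–300; slope 99/0.04827, offset 0.01945.
AQI = 201 + 99/0.04827·0.01945 ≈ 240.89 ⇒ 241.
Sub-indices: PM2.5→116, PM10→15, NO₂→178, CO→252, O₃→241. Ranked high→low: 252, 241, 178, 116, 15. Second-highest sub-index = 241.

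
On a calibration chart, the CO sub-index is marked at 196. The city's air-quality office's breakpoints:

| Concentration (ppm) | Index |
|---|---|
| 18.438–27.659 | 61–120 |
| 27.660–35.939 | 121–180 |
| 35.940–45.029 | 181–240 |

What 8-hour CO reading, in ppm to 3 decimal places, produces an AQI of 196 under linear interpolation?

38.251

AQI 196 lies in the 181–240 band, which corresponds to 35.940–45.029 ppm.
C = 35.940 + (196−181)×(45.029−35.940)/(240−181) = 35.940 + 15×9.089/59 ≈ 38.25076 ppm → 38.251 ppm to 3 dp.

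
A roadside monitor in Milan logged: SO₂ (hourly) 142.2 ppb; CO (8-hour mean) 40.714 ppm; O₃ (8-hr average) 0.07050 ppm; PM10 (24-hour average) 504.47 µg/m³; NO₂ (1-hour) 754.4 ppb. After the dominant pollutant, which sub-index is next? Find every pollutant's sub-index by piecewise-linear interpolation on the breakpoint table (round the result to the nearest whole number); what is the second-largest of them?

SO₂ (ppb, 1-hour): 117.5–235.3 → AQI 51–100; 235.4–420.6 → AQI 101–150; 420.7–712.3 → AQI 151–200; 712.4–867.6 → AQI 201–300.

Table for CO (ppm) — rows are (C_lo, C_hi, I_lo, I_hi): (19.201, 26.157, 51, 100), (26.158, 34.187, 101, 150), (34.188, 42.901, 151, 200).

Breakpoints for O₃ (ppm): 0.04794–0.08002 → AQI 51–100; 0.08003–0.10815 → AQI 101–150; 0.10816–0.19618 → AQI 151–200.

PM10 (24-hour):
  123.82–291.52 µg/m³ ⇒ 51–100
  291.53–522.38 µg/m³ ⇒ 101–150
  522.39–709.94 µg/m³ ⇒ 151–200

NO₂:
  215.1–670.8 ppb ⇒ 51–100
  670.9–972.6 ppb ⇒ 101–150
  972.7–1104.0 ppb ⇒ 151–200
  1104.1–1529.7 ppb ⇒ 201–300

SO₂: row 117.5–235.3 (AQI 51–100). (100−51)·(142.2−117.5)/(235.3−117.5) + 51 = 49·24.7/117.8 + 51 ≈ 61.27 → 61.
CO 40.714: bracket 34.188–42.901 → index 151–200; slope 49/8.713, offset 6.526.
AQI = 151 + 49/8.713·6.526 ≈ 187.70 ⇒ 188.
O₃: 0.07050 lies in 0.04794–0.08002, so I_lo=51, I_hi=100, C_lo=0.04794, C_hi=0.08002.
(100−51)/(0.08002−0.04794) × (0.07050−0.04794) + 51 = 49/0.03208 × 0.02256 + 51 ≈ 85.46 → 85.
PM10: 504.47 lies in 291.53–522.38, so I_lo=101, I_hi=150, C_lo=291.53, C_hi=522.38.
(150−101)/(522.38−291.53) × (504.47−291.53) + 101 = 49/230.85 × 212.94 + 101 ≈ 146.20 → 146.
NO₂: 754.4 lies in 670.9–972.6, so I_lo=101, I_hi=150, C_lo=670.9, C_hi=972.6.
(150−101)/(972.6−670.9) × (754.4−670.9) + 101 = 49/301.7 × 83.5 + 101 ≈ 114.56 → 115.
Sub-indices: SO₂→61, CO→188, O₃→85, PM10→146, NO₂→115. Ranked high→low: 188, 146, 115, 85, 61. Second-highest sub-index = 146.

146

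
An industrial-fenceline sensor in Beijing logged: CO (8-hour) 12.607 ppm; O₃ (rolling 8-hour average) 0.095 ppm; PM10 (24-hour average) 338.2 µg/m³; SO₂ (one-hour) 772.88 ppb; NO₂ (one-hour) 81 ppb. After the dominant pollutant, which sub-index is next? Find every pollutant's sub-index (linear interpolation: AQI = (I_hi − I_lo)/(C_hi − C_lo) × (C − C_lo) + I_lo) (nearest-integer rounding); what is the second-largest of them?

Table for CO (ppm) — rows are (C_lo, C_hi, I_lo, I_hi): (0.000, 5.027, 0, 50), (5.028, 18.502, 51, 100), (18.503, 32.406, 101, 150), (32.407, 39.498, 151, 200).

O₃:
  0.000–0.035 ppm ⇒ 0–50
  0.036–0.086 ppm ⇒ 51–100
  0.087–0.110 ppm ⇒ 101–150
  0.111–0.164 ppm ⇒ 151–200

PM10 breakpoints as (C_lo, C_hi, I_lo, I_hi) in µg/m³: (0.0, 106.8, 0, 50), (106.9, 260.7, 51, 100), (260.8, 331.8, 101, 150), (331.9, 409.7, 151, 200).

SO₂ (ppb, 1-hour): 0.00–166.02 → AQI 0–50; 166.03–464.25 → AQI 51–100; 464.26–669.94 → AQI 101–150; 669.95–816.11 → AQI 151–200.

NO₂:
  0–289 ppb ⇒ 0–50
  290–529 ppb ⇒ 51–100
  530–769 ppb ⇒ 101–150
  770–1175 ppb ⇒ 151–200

155

CO 12.607: bracket 5.028–18.502 → index 51–100; slope 49/13.474, offset 7.579.
AQI = 51 + 49/13.474·7.579 ≈ 78.56 ⇒ 79.
O₃: 0.095 lies in 0.087–0.110, so I_lo=101, I_hi=150, C_lo=0.087, C_hi=0.110.
(150−101)/(0.110−0.087) × (0.095−0.087) + 101 = 49/0.023 × 0.008 + 101 ≈ 118.04 → 118.
PM10: 338.2 lies in 331.9–409.7, so I_lo=151, I_hi=200, C_lo=331.9, C_hi=409.7.
(200−151)/(409.7−331.9) × (338.2−331.9) + 151 = 49/77.8 × 6.3 + 151 ≈ 154.97 → 155.
SO₂: row 669.95–816.11 (AQI 151–200). (200−151)·(772.88−669.95)/(816.11−669.95) + 151 = 49·102.93/146.16 + 151 ≈ 185.51 → 186.
NO₂: row 0–289 (AQI 0–50). (50−0)·(81−0)/(289−0) + 0 = 50·81/289 + 0 ≈ 14.01 → 14.
Sub-indices: CO→79, O₃→118, PM10→155, SO₂→186, NO₂→14. Ranked high→low: 186, 155, 118, 79, 14. Second-highest sub-index = 155.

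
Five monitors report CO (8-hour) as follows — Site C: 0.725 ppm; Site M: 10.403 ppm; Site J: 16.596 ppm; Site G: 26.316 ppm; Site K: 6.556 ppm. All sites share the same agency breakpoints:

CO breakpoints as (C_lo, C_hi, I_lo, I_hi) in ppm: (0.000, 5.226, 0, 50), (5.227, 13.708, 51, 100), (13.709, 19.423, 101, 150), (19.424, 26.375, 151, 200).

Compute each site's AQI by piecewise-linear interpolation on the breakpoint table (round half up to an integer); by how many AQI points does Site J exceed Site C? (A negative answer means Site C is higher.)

Site C: 0.725 ∈ [0.000, 5.226] ↔ index [0, 50].
0 + (0.725−0.000)·(50−0)/(5.226−0.000) = 0 + 0.725·50/5.226 ≈ 6.94, so AQI = 7.
Site M: row 5.227–13.708 (AQI 51–100). (100−51)·(10.403−5.227)/(13.708−5.227) + 51 = 49·5.176/8.481 + 51 ≈ 80.90 → 81.
Site J: 16.596 lies in 13.709–19.423, so I_lo=101, I_hi=150, C_lo=13.709, C_hi=19.423.
(150−101)/(19.423−13.709) × (16.596−13.709) + 101 = 49/5.714 × 2.887 + 101 ≈ 125.76 → 126.
Site G: 26.316 lies in 19.424–26.375, so I_lo=151, I_hi=200, C_lo=19.424, C_hi=26.375.
(200−151)/(26.375−19.424) × (26.316−19.424) + 151 = 49/6.951 × 6.892 + 151 ≈ 199.58 → 200.
Site K: row 5.227–13.708 (AQI 51–100). (100−51)·(6.556−5.227)/(13.708−5.227) + 51 = 49·1.329/8.481 + 51 ≈ 58.68 → 59.
AQIs: Site C=7, Site M=81, Site J=126, Site G=200, Site K=59. Site J (126) − Site C (7) = 119.

119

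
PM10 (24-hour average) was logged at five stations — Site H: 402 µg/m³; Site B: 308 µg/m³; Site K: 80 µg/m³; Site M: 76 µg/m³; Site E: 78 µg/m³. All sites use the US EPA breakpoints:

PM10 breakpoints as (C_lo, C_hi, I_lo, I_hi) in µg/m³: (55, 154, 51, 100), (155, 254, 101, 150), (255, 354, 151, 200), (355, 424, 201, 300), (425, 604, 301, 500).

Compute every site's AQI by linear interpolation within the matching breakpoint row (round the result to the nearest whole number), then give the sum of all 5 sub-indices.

631

Site H: 402 lies in 355–424, so I_lo=201, I_hi=300, C_lo=355, C_hi=424.
(300−201)/(424−355) × (402−355) + 201 = 99/69 × 47 + 201 ≈ 268.43 → 268.
Site B: 308 lies in 255–354, so I_lo=151, I_hi=200, C_lo=255, C_hi=354.
(200−151)/(354−255) × (308−255) + 151 = 49/99 × 53 + 151 ≈ 177.23 → 177.
Site K: 80 ∈ [55, 154] ↔ index [51, 100].
51 + (80−55)·(100−51)/(154−55) = 51 + 25·49/99 ≈ 63.37, so AQI = 63.
Site M: row 55–154 (AQI 51–100). (100−51)·(76−55)/(154−55) + 51 = 49·21/99 + 51 ≈ 61.39 → 61.
Site E: 78 lies in 55–154, so I_lo=51, I_hi=100, C_lo=55, C_hi=154.
(100−51)/(154−55) × (78−55) + 51 = 49/99 × 23 + 51 ≈ 62.38 → 62.
AQIs: Site H=268, Site B=177, Site K=63, Site M=61, Site E=62. Sum = 268 + 177 + 63 + 61 + 62 = 631.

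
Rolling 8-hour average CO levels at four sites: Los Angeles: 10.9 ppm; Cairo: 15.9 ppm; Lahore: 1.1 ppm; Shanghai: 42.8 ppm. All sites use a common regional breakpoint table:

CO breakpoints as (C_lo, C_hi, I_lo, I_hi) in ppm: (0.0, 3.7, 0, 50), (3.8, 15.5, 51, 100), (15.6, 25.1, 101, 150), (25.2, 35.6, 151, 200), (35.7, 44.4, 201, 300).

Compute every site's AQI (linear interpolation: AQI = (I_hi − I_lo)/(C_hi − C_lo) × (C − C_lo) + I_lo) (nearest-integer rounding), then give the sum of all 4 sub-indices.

Los Angeles 10.9: bracket 3.8–15.5 → index 51–100; slope 49/11.7, offset 7.1.
AQI = 51 + 49/11.7·7.1 ≈ 80.74 ⇒ 81.
Cairo: 15.9 ∈ [15.6, 25.1] ↔ index [101, 150].
101 + (15.9−15.6)·(150−101)/(25.1−15.6) = 101 + 0.3·49/9.5 ≈ 102.55, so AQI = 103.
Lahore: 1.1 ∈ [0.0, 3.7] ↔ index [0, 50].
0 + (1.1−0.0)·(50−0)/(3.7−0.0) = 0 + 1.1·50/3.7 ≈ 14.86, so AQI = 15.
Shanghai 42.8: bracket 35.7–44.4 → index 201–300; slope 99/8.7, offset 7.1.
AQI = 201 + 99/8.7·7.1 ≈ 281.79 ⇒ 282.
AQIs: Los Angeles=81, Cairo=103, Lahore=15, Shanghai=282. Sum = 81 + 103 + 15 + 282 = 481.

481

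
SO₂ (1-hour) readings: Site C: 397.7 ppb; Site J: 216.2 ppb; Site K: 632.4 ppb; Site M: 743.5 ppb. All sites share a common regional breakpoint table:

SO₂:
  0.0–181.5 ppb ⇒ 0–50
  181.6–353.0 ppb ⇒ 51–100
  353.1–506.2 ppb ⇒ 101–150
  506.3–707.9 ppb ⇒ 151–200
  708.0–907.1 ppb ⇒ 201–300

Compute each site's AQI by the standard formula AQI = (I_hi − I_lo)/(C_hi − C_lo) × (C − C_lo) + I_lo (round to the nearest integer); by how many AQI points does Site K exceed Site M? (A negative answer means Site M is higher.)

Site C: 397.7 ∈ [353.1, 506.2] ↔ index [101, 150].
101 + (397.7−353.1)·(150−101)/(506.2−353.1) = 101 + 44.6·49/153.1 ≈ 115.27, so AQI = 115.
Site J 216.2: bracket 181.6–353.0 → index 51–100; slope 49/171.4, offset 34.6.
AQI = 51 + 49/171.4·34.6 ≈ 60.89 ⇒ 61.
Site K 632.4: bracket 506.3–707.9 → index 151–200; slope 49/201.6, offset 126.1.
AQI = 151 + 49/201.6·126.1 ≈ 181.65 ⇒ 182.
Site M: 743.5 lies in 708.0–907.1, so I_lo=201, I_hi=300, C_lo=708.0, C_hi=907.1.
(300−201)/(907.1−708.0) × (743.5−708.0) + 201 = 99/199.1 × 35.5 + 201 ≈ 218.65 → 219.
AQIs: Site C=115, Site J=61, Site K=182, Site M=219. Site K (182) − Site M (219) = -37.

-37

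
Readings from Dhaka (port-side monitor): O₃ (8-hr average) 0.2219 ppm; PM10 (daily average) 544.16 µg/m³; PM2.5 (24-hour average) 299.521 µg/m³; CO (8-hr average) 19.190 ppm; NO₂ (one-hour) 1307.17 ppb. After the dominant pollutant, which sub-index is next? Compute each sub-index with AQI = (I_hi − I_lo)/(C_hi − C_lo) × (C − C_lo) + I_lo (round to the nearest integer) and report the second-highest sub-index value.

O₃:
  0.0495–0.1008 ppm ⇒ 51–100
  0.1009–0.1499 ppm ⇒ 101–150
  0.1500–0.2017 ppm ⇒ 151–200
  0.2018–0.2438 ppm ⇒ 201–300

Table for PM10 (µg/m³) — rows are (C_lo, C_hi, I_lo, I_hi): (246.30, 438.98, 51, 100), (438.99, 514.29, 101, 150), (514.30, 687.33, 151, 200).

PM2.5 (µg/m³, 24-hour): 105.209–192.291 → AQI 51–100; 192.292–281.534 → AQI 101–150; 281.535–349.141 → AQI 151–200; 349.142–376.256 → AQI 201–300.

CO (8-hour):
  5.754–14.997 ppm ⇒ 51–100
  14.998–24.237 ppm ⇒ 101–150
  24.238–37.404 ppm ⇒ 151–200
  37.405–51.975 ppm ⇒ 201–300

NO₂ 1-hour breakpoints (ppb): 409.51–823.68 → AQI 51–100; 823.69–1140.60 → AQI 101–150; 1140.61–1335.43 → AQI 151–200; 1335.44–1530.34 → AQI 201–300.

O₃: 0.2219 ∈ [0.2018, 0.2438] ↔ index [201, 300].
201 + (0.2219−0.2018)·(300−201)/(0.2438−0.2018) = 201 + 0.0201·99/0.0420 ≈ 248.38, so AQI = 248.
PM10 544.16: bracket 514.30–687.33 → index 151–200; slope 49/173.03, offset 29.86.
AQI = 151 + 49/173.03·29.86 ≈ 159.46 ⇒ 159.
PM2.5: 299.521 ∈ [281.535, 349.141] ↔ index [151, 200].
151 + (299.521−281.535)·(200−151)/(349.141−281.535) = 151 + 17.986·49/67.606 ≈ 164.04, so AQI = 164.
CO: 19.190 lies in 14.998–24.237, so I_lo=101, I_hi=150, C_lo=14.998, C_hi=24.237.
(150−101)/(24.237−14.998) × (19.190−14.998) + 101 = 49/9.239 × 4.192 + 101 ≈ 123.23 → 123.
NO₂: row 1140.61–1335.43 (AQI 151–200). (200−151)·(1307.17−1140.61)/(1335.43−1140.61) + 151 = 49·166.56/194.82 + 151 ≈ 192.89 → 193.
Sub-indices: O₃→248, PM10→159, PM2.5→164, CO→123, NO₂→193. Ranked high→low: 248, 193, 164, 159, 123. Second-highest sub-index = 193.

193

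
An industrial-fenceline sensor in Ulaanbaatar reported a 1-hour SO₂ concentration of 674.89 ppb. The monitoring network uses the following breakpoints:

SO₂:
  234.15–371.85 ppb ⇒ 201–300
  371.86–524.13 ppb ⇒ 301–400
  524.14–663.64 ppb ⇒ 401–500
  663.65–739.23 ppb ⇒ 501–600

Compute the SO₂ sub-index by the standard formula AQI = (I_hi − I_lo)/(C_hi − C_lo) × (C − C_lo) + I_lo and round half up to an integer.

SO₂: row 663.65–739.23 (AQI 501–600). (600−501)·(674.89−663.65)/(739.23−663.65) + 501 = 99·11.24/75.58 + 501 ≈ 515.72 → 516.

516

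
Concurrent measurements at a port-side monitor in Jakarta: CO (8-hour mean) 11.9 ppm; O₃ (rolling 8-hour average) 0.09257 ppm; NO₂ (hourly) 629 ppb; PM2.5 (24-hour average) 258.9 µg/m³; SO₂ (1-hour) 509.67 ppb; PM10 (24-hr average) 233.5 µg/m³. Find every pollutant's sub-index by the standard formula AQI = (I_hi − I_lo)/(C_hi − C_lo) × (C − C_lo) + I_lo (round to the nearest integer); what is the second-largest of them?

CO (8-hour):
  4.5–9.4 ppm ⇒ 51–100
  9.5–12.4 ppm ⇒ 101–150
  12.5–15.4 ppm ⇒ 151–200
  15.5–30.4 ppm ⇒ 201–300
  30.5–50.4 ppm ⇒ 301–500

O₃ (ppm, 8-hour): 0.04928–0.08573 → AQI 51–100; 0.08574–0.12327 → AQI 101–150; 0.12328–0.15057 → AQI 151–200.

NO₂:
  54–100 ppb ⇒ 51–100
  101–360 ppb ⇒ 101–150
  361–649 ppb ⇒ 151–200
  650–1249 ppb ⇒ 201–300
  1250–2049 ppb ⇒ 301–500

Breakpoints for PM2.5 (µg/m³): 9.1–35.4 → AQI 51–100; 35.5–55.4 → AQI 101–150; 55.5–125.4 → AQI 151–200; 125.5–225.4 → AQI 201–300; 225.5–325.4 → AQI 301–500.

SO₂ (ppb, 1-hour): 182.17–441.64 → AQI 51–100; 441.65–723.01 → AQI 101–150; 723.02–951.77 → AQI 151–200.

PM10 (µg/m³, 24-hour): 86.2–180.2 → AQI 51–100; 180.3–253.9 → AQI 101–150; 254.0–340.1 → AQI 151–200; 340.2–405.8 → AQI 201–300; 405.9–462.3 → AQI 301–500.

197

CO 11.9: bracket 9.5–12.4 → index 101–150; slope 49/2.9, offset 2.4.
AQI = 101 + 49/2.9·2.4 ≈ 141.55 ⇒ 142.
O₃ 0.09257: bracket 0.08574–0.12327 → index 101–150; slope 49/0.03753, offset 0.00683.
AQI = 101 + 49/0.03753·0.00683 ≈ 109.92 ⇒ 110.
NO₂ 629: bracket 361–649 → index 151–200; slope 49/288, offset 268.
AQI = 151 + 49/288·268 ≈ 196.60 ⇒ 197.
PM2.5: row 225.5–325.4 (AQI 301–500). (500−301)·(258.9−225.5)/(325.4−225.5) + 301 = 199·33.4/99.9 + 301 ≈ 367.53 → 368.
SO₂: row 441.65–723.01 (AQI 101–150). (150−101)·(509.67−441.65)/(723.01−441.65) + 101 = 49·68.02/281.36 + 101 ≈ 112.85 → 113.
PM10 233.5: bracket 180.3–253.9 → index 101–150; slope 49/73.6, offset 53.2.
AQI = 101 + 49/73.6·53.2 ≈ 136.42 ⇒ 136.
Sub-indices: CO→142, O₃→110, NO₂→197, PM2.5→368, SO₂→113, PM10→136. Ranked high→low: 368, 197, 142, 136, 113, 110. Second-highest sub-index = 197.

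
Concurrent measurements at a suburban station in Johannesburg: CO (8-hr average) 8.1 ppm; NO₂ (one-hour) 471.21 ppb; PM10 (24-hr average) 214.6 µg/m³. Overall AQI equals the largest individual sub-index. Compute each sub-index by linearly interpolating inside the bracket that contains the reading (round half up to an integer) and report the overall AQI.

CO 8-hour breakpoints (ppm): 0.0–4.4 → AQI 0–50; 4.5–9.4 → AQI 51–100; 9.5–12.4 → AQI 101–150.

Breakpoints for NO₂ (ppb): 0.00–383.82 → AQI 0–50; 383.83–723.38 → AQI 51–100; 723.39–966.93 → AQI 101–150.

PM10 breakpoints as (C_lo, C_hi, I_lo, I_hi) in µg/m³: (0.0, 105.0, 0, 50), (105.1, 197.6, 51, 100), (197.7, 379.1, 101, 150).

CO: 8.1 ∈ [4.5, 9.4] ↔ index [51, 100].
51 + (8.1−4.5)·(100−51)/(9.4−4.5) = 51 + 3.6·49/4.9 ≈ 87.00, so AQI = 87.
NO₂: row 383.83–723.38 (AQI 51–100). (100−51)·(471.21−383.83)/(723.38−383.83) + 51 = 49·87.38/339.55 + 51 ≈ 63.61 → 64.
PM10: row 197.7–379.1 (AQI 101–150). (150−101)·(214.6−197.7)/(379.1−197.7) + 101 = 49·16.9/181.4 + 101 ≈ 105.57 → 106.
Sub-indices: CO→87, NO₂→64, PM10→106. Overall AQI = max = 106; dominant pollutant is PM10.

106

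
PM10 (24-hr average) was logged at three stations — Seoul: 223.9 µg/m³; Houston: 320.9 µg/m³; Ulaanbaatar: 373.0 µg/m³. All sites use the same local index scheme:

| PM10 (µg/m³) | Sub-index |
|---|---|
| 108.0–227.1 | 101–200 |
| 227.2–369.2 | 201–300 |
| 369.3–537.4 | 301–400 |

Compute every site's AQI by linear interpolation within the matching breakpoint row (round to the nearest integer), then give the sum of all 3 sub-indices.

Seoul: 223.9 ∈ [108.0, 227.1] ↔ index [101, 200].
101 + (223.9−108.0)·(200−101)/(227.1−108.0) = 101 + 115.9·99/119.1 ≈ 197.34, so AQI = 197.
Houston: 320.9 ∈ [227.2, 369.2] ↔ index [201, 300].
201 + (320.9−227.2)·(300−201)/(369.2−227.2) = 201 + 93.7·99/142.0 ≈ 266.33, so AQI = 266.
Ulaanbaatar: 373.0 ∈ [369.3, 537.4] ↔ index [301, 400].
301 + (373.0−369.3)·(400−301)/(537.4−369.3) = 301 + 3.7·99/168.1 ≈ 303.18, so AQI = 303.
AQIs: Seoul=197, Houston=266, Ulaanbaatar=303. Sum = 197 + 266 + 303 = 766.

766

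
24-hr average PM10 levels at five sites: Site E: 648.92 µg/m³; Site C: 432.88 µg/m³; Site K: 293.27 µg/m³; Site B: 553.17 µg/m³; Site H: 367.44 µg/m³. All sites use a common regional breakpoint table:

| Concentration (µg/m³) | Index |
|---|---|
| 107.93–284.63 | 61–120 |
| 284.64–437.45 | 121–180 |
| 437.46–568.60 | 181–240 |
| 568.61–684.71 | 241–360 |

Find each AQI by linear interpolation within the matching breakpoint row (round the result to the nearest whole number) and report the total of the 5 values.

Site E: 648.92 ∈ [568.61, 684.71] ↔ index [241, 360].
241 + (648.92−568.61)·(360−241)/(684.71−568.61) = 241 + 80.31·119/116.10 ≈ 323.32, so AQI = 323.
Site C 432.88: bracket 284.64–437.45 → index 121–180; slope 59/152.81, offset 148.24.
AQI = 121 + 59/152.81·148.24 ≈ 178.24 ⇒ 178.
Site K: 293.27 ∈ [284.64, 437.45] ↔ index [121, 180].
121 + (293.27−284.64)·(180−121)/(437.45−284.64) = 121 + 8.63·59/152.81 ≈ 124.33, so AQI = 124.
Site B: row 437.46–568.60 (AQI 181–240). (240−181)·(553.17−437.46)/(568.60−437.46) + 181 = 59·115.71/131.14 + 181 ≈ 233.06 → 233.
Site H: row 284.64–437.45 (AQI 121–180). (180−121)·(367.44−284.64)/(437.45−284.64) + 121 = 59·82.80/152.81 + 121 ≈ 152.97 → 153.
AQIs: Site E=323, Site C=178, Site K=124, Site B=233, Site H=153. Sum = 323 + 178 + 124 + 233 + 153 = 1011.

1011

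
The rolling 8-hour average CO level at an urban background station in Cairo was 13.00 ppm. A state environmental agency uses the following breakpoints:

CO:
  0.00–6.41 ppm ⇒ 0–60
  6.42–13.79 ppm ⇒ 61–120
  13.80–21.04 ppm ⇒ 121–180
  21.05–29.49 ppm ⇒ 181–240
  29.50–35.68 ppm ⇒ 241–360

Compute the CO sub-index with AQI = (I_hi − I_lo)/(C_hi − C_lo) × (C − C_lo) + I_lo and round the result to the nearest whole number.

114

CO: 13.00 ∈ [6.42, 13.79] ↔ index [61, 120].
61 + (13.00−6.42)·(120−61)/(13.79−6.42) = 61 + 6.58·59/7.37 ≈ 113.68, so AQI = 114.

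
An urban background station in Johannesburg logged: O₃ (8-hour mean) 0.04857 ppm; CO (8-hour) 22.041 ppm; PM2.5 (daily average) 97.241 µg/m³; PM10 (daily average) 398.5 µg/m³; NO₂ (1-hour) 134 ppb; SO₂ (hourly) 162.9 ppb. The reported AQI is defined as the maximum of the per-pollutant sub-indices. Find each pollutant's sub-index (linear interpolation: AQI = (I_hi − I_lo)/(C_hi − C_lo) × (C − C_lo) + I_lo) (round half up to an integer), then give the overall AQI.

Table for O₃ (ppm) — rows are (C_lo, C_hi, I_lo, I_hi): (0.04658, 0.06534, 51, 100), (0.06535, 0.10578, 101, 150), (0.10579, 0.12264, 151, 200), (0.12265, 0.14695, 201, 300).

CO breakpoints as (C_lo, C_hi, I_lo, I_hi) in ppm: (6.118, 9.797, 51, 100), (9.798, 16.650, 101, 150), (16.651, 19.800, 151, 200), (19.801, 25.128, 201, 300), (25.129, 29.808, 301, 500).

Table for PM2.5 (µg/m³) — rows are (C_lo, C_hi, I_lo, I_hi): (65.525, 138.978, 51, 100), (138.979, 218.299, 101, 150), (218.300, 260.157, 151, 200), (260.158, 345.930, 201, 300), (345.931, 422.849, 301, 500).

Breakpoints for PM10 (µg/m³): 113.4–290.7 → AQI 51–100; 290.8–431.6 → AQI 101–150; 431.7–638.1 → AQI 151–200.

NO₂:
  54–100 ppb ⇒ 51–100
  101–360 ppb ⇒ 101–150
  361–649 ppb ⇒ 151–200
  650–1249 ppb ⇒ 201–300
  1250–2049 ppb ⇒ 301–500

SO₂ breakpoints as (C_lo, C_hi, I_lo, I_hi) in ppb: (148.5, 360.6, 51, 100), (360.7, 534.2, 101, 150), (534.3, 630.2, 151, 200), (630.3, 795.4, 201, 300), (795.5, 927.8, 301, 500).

243

O₃: 0.04857 ∈ [0.04658, 0.06534] ↔ index [51, 100].
51 + (0.04857−0.04658)·(100−51)/(0.06534−0.04658) = 51 + 0.00199·49/0.01876 ≈ 56.20, so AQI = 56.
CO: 22.041 lies in 19.801–25.128, so I_lo=201, I_hi=300, C_lo=19.801, C_hi=25.128.
(300−201)/(25.128−19.801) × (22.041−19.801) + 201 = 99/5.327 × 2.240 + 201 ≈ 242.63 → 243.
PM2.5: row 65.525–138.978 (AQI 51–100). (100−51)·(97.241−65.525)/(138.978−65.525) + 51 = 49·31.716/73.453 + 51 ≈ 72.16 → 72.
PM10: 398.5 lies in 290.8–431.6, so I_lo=101, I_hi=150, C_lo=290.8, C_hi=431.6.
(150−101)/(431.6−290.8) × (398.5−290.8) + 101 = 49/140.8 × 107.7 + 101 ≈ 138.48 → 138.
NO₂ 134: bracket 101–360 → index 101–150; slope 49/259, offset 33.
AQI = 101 + 49/259·33 ≈ 107.24 ⇒ 107.
SO₂: 162.9 lies in 148.5–360.6, so I_lo=51, I_hi=100, C_lo=148.5, C_hi=360.6.
(100−51)/(360.6−148.5) × (162.9−148.5) + 51 = 49/212.1 × 14.4 + 51 ≈ 54.33 → 54.
Sub-indices: O₃→56, CO→243, PM2.5→72, PM10→138, NO₂→107, SO₂→54. Overall AQI = max = 243; dominant pollutant is CO.
AQI 243: Very Unhealthy.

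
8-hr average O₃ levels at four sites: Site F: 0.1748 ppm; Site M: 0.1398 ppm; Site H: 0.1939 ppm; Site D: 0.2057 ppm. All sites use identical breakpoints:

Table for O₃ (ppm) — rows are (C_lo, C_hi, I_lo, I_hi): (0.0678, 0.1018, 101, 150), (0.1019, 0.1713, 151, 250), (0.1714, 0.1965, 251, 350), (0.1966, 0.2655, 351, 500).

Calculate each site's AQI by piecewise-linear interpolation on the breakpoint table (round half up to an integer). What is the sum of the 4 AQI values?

Site F: 0.1748 ∈ [0.1714, 0.1965] ↔ index [251, 350].
251 + (0.1748−0.1714)·(350−251)/(0.1965−0.1714) = 251 + 0.0034·99/0.0251 ≈ 264.41, so AQI = 264.
Site M: 0.1398 lies in 0.1019–0.1713, so I_lo=151, I_hi=250, C_lo=0.1019, C_hi=0.1713.
(250−151)/(0.1713−0.1019) × (0.1398−0.1019) + 151 = 99/0.0694 × 0.0379 + 151 ≈ 205.06 → 205.
Site H: row 0.1714–0.1965 (AQI 251–350). (350−251)·(0.1939−0.1714)/(0.1965−0.1714) + 251 = 99·0.0225/0.0251 + 251 ≈ 339.75 → 340.
Site D: row 0.1966–0.2655 (AQI 351–500). (500−351)·(0.2057−0.1966)/(0.2655−0.1966) + 351 = 149·0.0091/0.0689 + 351 ≈ 370.68 → 371.
AQIs: Site F=264, Site M=205, Site H=340, Site D=371. Sum = 264 + 205 + 340 + 371 = 1180.

1180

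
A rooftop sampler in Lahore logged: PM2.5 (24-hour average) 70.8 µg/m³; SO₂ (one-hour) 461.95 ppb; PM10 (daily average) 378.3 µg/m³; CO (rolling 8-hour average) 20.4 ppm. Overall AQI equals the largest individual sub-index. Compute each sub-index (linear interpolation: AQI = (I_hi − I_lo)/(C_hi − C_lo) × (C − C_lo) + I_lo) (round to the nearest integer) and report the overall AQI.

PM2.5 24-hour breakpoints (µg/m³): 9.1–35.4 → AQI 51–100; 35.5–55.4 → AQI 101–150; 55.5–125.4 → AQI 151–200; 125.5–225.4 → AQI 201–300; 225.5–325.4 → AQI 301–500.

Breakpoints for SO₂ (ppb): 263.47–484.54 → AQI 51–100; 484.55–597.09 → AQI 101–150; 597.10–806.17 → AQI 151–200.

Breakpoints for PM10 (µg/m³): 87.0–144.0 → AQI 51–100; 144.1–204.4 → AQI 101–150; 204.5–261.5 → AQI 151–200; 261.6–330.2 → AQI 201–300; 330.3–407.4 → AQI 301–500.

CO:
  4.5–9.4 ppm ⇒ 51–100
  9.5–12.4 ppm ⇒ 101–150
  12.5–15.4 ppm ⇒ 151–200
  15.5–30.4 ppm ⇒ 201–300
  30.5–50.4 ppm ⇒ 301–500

425

PM2.5: 70.8 ∈ [55.5, 125.4] ↔ index [151, 200].
151 + (70.8−55.5)·(200−151)/(125.4−55.5) = 151 + 15.3·49/69.9 ≈ 161.73, so AQI = 162.
SO₂ 461.95: bracket 263.47–484.54 → index 51–100; slope 49/221.07, offset 198.48.
AQI = 51 + 49/221.07·198.48 ≈ 94.99 ⇒ 95.
PM10: 378.3 lies in 330.3–407.4, so I_lo=301, I_hi=500, C_lo=330.3, C_hi=407.4.
(500−301)/(407.4−330.3) × (378.3−330.3) + 301 = 199/77.1 × 48.0 + 301 ≈ 424.89 → 425.
CO: 20.4 ∈ [15.5, 30.4] ↔ index [201, 300].
201 + (20.4−15.5)·(300−201)/(30.4−15.5) = 201 + 4.9·99/14.9 ≈ 233.56, so AQI = 234.
Sub-indices: PM2.5→162, SO₂→95, PM10→425, CO→234. Overall AQI = max = 425; dominant pollutant is PM10.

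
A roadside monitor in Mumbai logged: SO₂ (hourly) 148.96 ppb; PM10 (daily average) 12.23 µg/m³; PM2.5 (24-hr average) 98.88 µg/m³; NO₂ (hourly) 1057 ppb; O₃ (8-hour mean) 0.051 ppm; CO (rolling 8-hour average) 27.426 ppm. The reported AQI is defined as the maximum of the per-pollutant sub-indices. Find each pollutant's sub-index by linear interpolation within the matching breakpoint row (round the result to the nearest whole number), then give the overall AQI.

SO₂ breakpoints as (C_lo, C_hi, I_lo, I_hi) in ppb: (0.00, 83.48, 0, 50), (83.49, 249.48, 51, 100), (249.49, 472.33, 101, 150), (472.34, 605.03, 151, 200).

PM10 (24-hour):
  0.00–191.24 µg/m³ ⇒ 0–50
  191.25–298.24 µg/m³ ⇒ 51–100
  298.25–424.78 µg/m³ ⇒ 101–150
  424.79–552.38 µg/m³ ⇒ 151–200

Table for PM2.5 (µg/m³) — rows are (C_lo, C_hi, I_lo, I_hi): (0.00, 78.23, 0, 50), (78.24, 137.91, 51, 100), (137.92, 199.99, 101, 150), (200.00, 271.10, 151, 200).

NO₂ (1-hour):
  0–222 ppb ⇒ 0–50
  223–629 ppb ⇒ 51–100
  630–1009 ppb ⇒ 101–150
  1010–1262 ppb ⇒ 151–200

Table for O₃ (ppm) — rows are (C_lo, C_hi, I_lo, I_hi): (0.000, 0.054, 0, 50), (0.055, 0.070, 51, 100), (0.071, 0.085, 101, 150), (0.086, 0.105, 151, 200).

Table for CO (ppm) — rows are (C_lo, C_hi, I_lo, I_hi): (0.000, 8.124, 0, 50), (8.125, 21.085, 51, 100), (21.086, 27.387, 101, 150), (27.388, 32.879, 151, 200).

SO₂: 148.96 lies in 83.49–249.48, so I_lo=51, I_hi=100, C_lo=83.49, C_hi=249.48.
(100−51)/(249.48−83.49) × (148.96−83.49) + 51 = 49/165.99 × 65.47 + 51 ≈ 70.33 → 70.
PM10 12.23: bracket 0.00–191.24 → index 0–50; slope 50/191.24, offset 12.23.
AQI = 0 + 50/191.24·12.23 ≈ 3.20 ⇒ 3.
PM2.5 98.88: bracket 78.24–137.91 → index 51–100; slope 49/59.67, offset 20.64.
AQI = 51 + 49/59.67·20.64 ≈ 67.95 ⇒ 68.
NO₂ 1057: bracket 1010–1262 → index 151–200; slope 49/252, offset 47.
AQI = 151 + 49/252·47 ≈ 160.14 ⇒ 160.
O₃: 0.051 ∈ [0.000, 0.054] ↔ index [0, 50].
0 + (0.051−0.000)·(50−0)/(0.054−0.000) = 0 + 0.051·50/0.054 ≈ 47.22, so AQI = 47.
CO 27.426: bracket 27.388–32.879 → index 151–200; slope 49/5.491, offset 0.038.
AQI = 151 + 49/5.491·0.038 ≈ 151.34 ⇒ 151.
Sub-indices: SO₂→70, PM10→3, PM2.5→68, NO₂→160, O₃→47, CO→151. Overall AQI = max = 160; dominant pollutant is NO₂.

160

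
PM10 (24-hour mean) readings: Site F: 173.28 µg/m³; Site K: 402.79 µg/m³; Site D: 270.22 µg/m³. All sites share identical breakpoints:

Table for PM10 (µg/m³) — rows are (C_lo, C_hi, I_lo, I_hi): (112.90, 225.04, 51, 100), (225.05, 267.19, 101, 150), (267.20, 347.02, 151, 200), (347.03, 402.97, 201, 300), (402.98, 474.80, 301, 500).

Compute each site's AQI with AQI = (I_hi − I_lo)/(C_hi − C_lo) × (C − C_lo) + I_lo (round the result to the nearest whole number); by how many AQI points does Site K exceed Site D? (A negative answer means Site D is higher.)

Site F: 173.28 ∈ [112.90, 225.04] ↔ index [51, 100].
51 + (173.28−112.90)·(100−51)/(225.04−112.90) = 51 + 60.38·49/112.14 ≈ 77.38, so AQI = 77.
Site K: 402.79 ∈ [347.03, 402.97] ↔ index [201, 300].
201 + (402.79−347.03)·(300−201)/(402.97−347.03) = 201 + 55.76·99/55.94 ≈ 299.68, so AQI = 300.
Site D: row 267.20–347.02 (AQI 151–200). (200−151)·(270.22−267.20)/(347.02−267.20) + 151 = 49·3.02/79.82 + 151 ≈ 152.85 → 153.
AQIs: Site F=77, Site K=300, Site D=153. Site K (300) − Site D (153) = 147.

147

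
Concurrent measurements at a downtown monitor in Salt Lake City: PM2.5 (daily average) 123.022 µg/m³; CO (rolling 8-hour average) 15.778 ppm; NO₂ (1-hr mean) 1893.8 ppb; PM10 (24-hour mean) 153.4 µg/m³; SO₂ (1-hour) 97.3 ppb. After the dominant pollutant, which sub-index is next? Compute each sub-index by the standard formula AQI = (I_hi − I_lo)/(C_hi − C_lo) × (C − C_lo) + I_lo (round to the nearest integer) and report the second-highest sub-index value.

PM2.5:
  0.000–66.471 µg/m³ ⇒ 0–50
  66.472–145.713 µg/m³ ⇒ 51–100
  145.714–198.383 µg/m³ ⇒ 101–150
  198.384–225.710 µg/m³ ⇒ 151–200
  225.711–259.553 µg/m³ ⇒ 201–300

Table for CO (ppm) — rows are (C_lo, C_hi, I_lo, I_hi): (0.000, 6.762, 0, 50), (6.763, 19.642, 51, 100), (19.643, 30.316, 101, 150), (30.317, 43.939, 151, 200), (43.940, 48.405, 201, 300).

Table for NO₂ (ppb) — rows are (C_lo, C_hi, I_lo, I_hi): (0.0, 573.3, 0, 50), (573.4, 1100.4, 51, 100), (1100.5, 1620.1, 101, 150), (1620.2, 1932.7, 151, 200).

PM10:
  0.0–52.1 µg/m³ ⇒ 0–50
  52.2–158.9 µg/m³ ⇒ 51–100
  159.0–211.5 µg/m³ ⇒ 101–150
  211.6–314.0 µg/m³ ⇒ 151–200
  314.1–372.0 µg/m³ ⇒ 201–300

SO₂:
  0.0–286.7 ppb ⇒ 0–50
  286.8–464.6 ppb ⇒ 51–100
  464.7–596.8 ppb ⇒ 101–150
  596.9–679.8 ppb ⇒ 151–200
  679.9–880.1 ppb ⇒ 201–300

PM2.5: 123.022 ∈ [66.472, 145.713] ↔ index [51, 100].
51 + (123.022−66.472)·(100−51)/(145.713−66.472) = 51 + 56.550·49/79.241 ≈ 85.97, so AQI = 86.
CO: 15.778 ∈ [6.763, 19.642] ↔ index [51, 100].
51 + (15.778−6.763)·(100−51)/(19.642−6.763) = 51 + 9.015·49/12.879 ≈ 85.30, so AQI = 85.
NO₂: 1893.8 lies in 1620.2–1932.7, so I_lo=151, I_hi=200, C_lo=1620.2, C_hi=1932.7.
(200−151)/(1932.7−1620.2) × (1893.8−1620.2) + 151 = 49/312.5 × 273.6 + 151 ≈ 193.90 → 194.
PM10: 153.4 ∈ [52.2, 158.9] ↔ index [51, 100].
51 + (153.4−52.2)·(100−51)/(158.9−52.2) = 51 + 101.2·49/106.7 ≈ 97.47, so AQI = 97.
SO₂: 97.3 lies in 0.0–286.7, so I_lo=0, I_hi=50, C_lo=0.0, C_hi=286.7.
(50−0)/(286.7−0.0) × (97.3−0.0) + 0 = 50/286.7 × 97.3 + 0 ≈ 16.97 → 17.
Sub-indices: PM2.5→86, CO→85, NO₂→194, PM10→97, SO₂→17. Ranked high→low: 194, 97, 86, 85, 17. Second-highest sub-index = 97.

97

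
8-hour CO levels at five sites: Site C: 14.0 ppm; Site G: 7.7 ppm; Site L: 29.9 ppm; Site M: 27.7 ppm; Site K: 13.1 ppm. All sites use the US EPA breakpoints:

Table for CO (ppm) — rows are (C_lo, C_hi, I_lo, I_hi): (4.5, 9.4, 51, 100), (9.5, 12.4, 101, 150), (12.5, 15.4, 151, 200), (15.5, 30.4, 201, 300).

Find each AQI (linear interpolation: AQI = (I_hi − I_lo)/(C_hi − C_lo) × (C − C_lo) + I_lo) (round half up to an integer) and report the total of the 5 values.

999

Site C: 14.0 lies in 12.5–15.4, so I_lo=151, I_hi=200, C_lo=12.5, C_hi=15.4.
(200−151)/(15.4−12.5) × (14.0−12.5) + 151 = 49/2.9 × 1.5 + 151 ≈ 176.34 → 176.
Site G 7.7: bracket 4.5–9.4 → index 51–100; slope 49/4.9, offset 3.2.
AQI = 51 + 49/4.9·3.2 ≈ 83.00 ⇒ 83.
Site L: row 15.5–30.4 (AQI 201–300). (300−201)·(29.9−15.5)/(30.4−15.5) + 201 = 99·14.4/14.9 + 201 ≈ 296.68 → 297.
Site M: row 15.5–30.4 (AQI 201–300). (300−201)·(27.7−15.5)/(30.4−15.5) + 201 = 99·12.2/14.9 + 201 ≈ 282.06 → 282.
Site K: row 12.5–15.4 (AQI 151–200). (200−151)·(13.1−12.5)/(15.4−12.5) + 151 = 49·0.6/2.9 + 151 ≈ 161.14 → 161.
AQIs: Site C=176, Site G=83, Site L=297, Site M=282, Site K=161. Sum = 176 + 83 + 297 + 282 + 161 = 999.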